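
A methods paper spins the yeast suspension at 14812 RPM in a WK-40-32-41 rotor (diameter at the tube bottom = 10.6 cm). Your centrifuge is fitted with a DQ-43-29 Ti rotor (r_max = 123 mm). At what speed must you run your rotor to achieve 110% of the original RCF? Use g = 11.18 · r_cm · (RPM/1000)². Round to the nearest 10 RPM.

≈ 10200 RPM

Original rotor: r = 10.6 / 2 = 5.3 cm
RCF_original = 11.18 × 5.3 × (14.812)² = 11.18 × 5.3 × 219.395344 ≈ 13,000.1 × g
Target RCF = 1.1 × 13,000.1 ≈ 14,300.1 × g
Your rotor: r = 123 mm = 12.3 cm
14,300.1 = 11.18 × 12.3 × (N/1000)²
(N/1000)² = 14,300.1 / 137.514 = 103.9901
N = 1000 × √103.9901 ≈ 10,197.6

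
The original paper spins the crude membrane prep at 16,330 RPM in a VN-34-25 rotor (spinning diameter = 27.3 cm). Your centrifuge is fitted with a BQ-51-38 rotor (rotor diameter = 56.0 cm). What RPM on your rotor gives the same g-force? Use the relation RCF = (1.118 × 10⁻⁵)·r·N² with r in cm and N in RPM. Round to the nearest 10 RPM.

Original rotor: r = 27.3 / 2 = 13.65 cm
RCF_original = 1.118 × 10⁻⁵ × 13.65 × (16330)² = 1.118 × 10⁻⁵ × 13.65 × 266,668,900 ≈ 40,695.5 × g
Your rotor: r = 56.0 / 2 = 28 cm
40,695.5 = 1.118 × 10⁻⁵ × 28 × N²
N² = 40,695.5 / (31.304 × 10⁻⁵) = 130,000,958
N ≈ √130,000,958 ≈ 11,401.8

11400 RPM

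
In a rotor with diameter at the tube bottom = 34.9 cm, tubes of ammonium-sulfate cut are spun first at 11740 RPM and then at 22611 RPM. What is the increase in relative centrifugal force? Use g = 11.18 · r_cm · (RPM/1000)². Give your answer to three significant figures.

≈ 72900 x g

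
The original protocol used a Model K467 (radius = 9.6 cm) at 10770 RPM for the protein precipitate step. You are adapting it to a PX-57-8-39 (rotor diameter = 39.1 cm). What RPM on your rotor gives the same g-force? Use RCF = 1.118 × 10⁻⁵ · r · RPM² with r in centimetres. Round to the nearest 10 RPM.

7550 RPM

RCF = 1.118 × 10⁻⁵ × r × N²
RCF_original = 1.118 × 10⁻⁵ × 9.6 × (10770)² = 1.118 × 10⁻⁵ × 9.6 × 115,992,900 ≈ 12,449.3 × g
Your rotor: r = 39.1 / 2 = 19.55 cm
12,449.3 = 1.118 × 10⁻⁵ × 19.55 × N²
N² = 12,449.3 / (21.8569 × 10⁻⁵) = 56,958,215
N ≈ √56,958,215 ≈ 7,547.1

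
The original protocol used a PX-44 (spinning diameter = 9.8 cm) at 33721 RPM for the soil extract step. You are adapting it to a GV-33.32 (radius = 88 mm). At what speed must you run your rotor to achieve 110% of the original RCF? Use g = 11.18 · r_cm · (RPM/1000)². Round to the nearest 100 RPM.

Original rotor: r = 9.8 / 2 = 4.9 cm
RCF_original = 11.18 × 4.9 × (33.721)² = 11.18 × 4.9 × 1,137.105841 ≈ 62,292.9 × g
Target RCF = 1.1 × 62,292.9 ≈ 68,522.2 × g
Your rotor: r = 88 mm = 8.8 cm
68,522.2 = 11.18 × 8.8 × (N/1000)²
(N/1000)² = 68,522.2 / 98.384 = 696.4771
N = 1000 × √696.4771 ≈ 26,390.9

≈ 26400 RPM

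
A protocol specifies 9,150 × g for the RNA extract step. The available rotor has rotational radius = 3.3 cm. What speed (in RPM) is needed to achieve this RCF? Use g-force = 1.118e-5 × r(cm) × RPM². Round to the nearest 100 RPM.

≈ 15700 RPM

9,150 = 1.118 × 10⁻⁵ × 3.3 × N²
N² = 9,150 / (3.6894 × 10⁻⁵) = 248,007,806
N ≈ √248,007,806 ≈ 15,748.3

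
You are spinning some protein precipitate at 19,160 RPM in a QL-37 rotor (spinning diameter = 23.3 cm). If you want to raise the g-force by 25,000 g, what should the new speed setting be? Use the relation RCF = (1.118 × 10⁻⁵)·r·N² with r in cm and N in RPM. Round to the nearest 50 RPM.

r = 23.3 / 2 = 11.65 cm
Current RCF = 1.118 × 10⁻⁵ × 11.65 × (19160)² = 1.118 × 10⁻⁵ × 11.65 × 367,105,600 ≈ 47,814.4 × g
Target RCF = 47,814.4 + 25,000 = 72,814.4 × g
N² = 72,814.4 / (13.0247 × 10⁻⁵) = 559,048,577
N ≈ √559,048,577 ≈ 23,644.2

≈ 23650 RPM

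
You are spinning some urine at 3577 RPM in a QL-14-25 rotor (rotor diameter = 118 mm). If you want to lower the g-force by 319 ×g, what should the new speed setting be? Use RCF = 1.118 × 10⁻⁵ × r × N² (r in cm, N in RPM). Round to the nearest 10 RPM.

r = 118 mm / 2 = 59 mm = 5.9 cm
Current RCF = 1.118 × 10⁻⁵ × 5.9 × (3577)² = 1.118 × 10⁻⁵ × 5.9 × 12,794,929 ≈ 844 × g
Target RCF = 844 − 319 = 525 × g
N² = 525 / (6.5962 × 10⁻⁵) = 7,959,128
N ≈ √7,959,128 ≈ 2,821.2

2820 RPM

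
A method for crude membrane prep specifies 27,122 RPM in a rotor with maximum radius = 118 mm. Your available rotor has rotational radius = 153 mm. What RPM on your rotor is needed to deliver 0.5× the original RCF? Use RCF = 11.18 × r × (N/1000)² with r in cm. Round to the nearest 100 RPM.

≈ 16800 RPM

Original rotor: r = 118 mm = 11.8 cm
RCF_original = 11.18 × 11.8 × (27.122)² = 11.18 × 11.8 × 735.602884 ≈ 97,043.7 × g
Target RCF = 0.5 × 97,043.7 ≈ 48,521.8 × g
Your rotor: r = 153 mm = 15.3 cm
48,521.8 = 11.18 × 15.3 × (N/1000)²
(N/1000)² = 48,521.8 / 171.054 = 283.6636
N = 1000 × √283.6636 ≈ 16,842.3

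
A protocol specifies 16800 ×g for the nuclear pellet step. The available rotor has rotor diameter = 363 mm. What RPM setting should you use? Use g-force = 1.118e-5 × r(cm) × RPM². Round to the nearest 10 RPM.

r = 363 mm / 2 = 181.5 mm = 18.15 cm
16,800 = 1.118 × 10⁻⁵ × 18.15 × N²
N² = 16,800 / (20.2917 × 10⁻⁵) = 82,792,472
N ≈ √82,792,472 ≈ 9,099.0

9100 RPM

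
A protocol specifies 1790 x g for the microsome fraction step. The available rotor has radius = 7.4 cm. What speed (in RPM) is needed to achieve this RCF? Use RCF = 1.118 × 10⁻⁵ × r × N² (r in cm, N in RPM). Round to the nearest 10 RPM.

≈ 4650 RPM

1,790 = 1.118 × 10⁻⁵ × 7.4 × N²
N² = 1,790 / (8.2732 × 10⁻⁵) = 21,636,126
N ≈ √21,636,126 ≈ 4,651.5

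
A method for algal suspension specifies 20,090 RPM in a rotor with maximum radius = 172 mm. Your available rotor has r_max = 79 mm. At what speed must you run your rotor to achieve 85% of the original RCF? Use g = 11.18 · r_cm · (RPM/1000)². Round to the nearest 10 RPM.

≈ 27330 RPM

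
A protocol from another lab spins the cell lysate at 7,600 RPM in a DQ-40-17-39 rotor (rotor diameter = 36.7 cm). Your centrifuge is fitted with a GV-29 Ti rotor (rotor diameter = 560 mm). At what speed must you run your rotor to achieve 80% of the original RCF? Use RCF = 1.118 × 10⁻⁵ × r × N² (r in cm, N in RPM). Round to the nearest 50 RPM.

5500 RPM

Original rotor: r = 36.7 / 2 = 18.35 cm
RCF_original = 1.118 × 10⁻⁵ × 18.35 × (7600)² = 1.118 × 10⁻⁵ × 18.35 × 57,760,000 ≈ 11,849.6 × g
Target RCF = 0.8 × 11,849.6 ≈ 9,479.7 × g
Your rotor: r = 560 mm / 2 = 280 mm = 28 cm
9,479.7 = 1.118 × 10⁻⁵ × 28 × N²
N² = 9,479.7 / (31.304 × 10⁻⁵) = 30,282,711
N ≈ √30,282,711 ≈ 5,503.0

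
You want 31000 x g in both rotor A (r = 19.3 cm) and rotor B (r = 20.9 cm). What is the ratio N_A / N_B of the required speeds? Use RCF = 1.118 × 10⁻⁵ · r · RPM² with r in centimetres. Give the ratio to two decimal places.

1.04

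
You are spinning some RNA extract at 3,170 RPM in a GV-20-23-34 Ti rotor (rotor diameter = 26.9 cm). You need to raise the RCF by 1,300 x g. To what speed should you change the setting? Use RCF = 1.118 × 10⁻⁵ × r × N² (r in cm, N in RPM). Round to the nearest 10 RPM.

≈ 4320 RPM

r = 26.9 / 2 = 13.45 cm
Current RCF = 1.118 × 10⁻⁵ × 13.45 × (3170)² = 1.118 × 10⁻⁵ × 13.45 × 10,048,900 ≈ 1,511.1 × g
Target RCF = 1,511.1 + 1,300 = 2,811.1 × g
N² = 2,811.1 / (15.0371 × 10⁻⁵) = 18,694,429
N ≈ √18,694,429 ≈ 4,323.7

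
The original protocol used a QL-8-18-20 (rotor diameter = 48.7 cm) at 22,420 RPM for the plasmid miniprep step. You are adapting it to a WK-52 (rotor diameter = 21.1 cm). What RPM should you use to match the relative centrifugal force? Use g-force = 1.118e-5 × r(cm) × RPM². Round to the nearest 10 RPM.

34060 RPM

Original rotor: r = 48.7 / 2 = 24.35 cm
RCF_original = 1.118 × 10⁻⁵ × 24.35 × (22420)² = 1.118 × 10⁻⁵ × 24.35 × 502,656,400 ≈ 136,839.7 × g
Your rotor: r = 21.1 / 2 = 10.55 cm
136,839.7 = 1.118 × 10⁻⁵ × 10.55 × N²
N² = 136,839.7 / (11.7949 × 10⁻⁵) = 1,160,159,900
N ≈ √1,160,159,900 ≈ 34,061.1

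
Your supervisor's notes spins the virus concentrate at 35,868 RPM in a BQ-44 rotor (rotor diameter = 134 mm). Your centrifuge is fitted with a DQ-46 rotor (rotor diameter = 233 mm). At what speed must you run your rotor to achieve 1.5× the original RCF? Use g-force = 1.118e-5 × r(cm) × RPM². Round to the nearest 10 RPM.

Original rotor: r = 134 mm / 2 = 67 mm = 6.7 cm
RCF_original = 1.118 × 10⁻⁵ × 6.7 × (35868)² = 1.118 × 10⁻⁵ × 6.7 × 1,286,513,424 ≈ 96,367.6 × g
Target RCF = 1.5 × 96,367.6 ≈ 144,551.4 × g
Your rotor: r = 233 mm / 2 = 116.5 mm = 11.65 cm
144,551.4 = 1.118 × 10⁻⁵ × 11.65 × N²
N² = 144,551.4 / (13.0247 × 10⁻⁵) = 1,109,825,178
N ≈ √1,109,825,178 ≈ 33,314.0

33310 RPM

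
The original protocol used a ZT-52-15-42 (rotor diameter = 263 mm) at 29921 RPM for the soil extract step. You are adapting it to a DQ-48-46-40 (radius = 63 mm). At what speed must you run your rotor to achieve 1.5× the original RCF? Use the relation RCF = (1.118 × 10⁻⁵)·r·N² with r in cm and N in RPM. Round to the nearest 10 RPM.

≈ 52940 RPM

Original rotor: r = 263 mm / 2 = 131.5 mm = 13.15 cm
RCF_original = 1.118 × 10⁻⁵ × 13.15 × (29921)² = 1.118 × 10⁻⁵ × 13.15 × 895,266,241 ≈ 131,619.4 × g
Target RCF = 1.5 × 131,619.4 ≈ 197,429.1 × g
Your rotor: r = 63 mm = 6.3 cm
197,429.1 = 1.118 × 10⁻⁵ × 6.3 × N²
N² = 197,429.1 / (7.0434 × 10⁻⁵) = 2,803,036,886
N ≈ √2,803,036,886 ≈ 52,943.7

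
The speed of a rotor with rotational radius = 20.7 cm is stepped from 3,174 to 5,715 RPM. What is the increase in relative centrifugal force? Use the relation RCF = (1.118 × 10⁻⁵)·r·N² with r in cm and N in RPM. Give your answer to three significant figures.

RCF₁ = 1.118 × 10⁻⁵ × 20.7 × (3174)² = 1.118 × 10⁻⁵ × 20.7 × 10,074,276 ≈ 2,331.4 × g
RCF₂ = 1.118 × 10⁻⁵ × 20.7 × (5715)² = 1.118 × 10⁻⁵ × 20.7 × 32,661,225 ≈ 7,558.7 × g
Increase = 7,558.7 − 2,331.4 = 5,227.3

≈ 5230 g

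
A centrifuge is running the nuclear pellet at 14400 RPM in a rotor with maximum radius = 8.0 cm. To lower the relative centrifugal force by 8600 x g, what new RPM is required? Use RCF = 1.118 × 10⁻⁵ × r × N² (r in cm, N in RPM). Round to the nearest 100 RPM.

10500 RPM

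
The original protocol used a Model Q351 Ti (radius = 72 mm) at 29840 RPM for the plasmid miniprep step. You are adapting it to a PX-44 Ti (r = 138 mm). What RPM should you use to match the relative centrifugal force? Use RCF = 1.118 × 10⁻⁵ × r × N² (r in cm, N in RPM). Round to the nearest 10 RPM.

Original rotor: r = 72 mm = 7.2 cm
RCF_original = 1.118 × 10⁻⁵ × 7.2 × (29840)² = 1.118 × 10⁻⁵ × 7.2 × 890,425,600 ≈ 71,675.7 × g
Your rotor: r = 138 mm = 13.8 cm
71,675.7 = 1.118 × 10⁻⁵ × 13.8 × N²
N² = 71,675.7 / (15.4284 × 10⁻⁵) = 464,569,884
N ≈ √464,569,884 ≈ 21,553.9

21550 RPM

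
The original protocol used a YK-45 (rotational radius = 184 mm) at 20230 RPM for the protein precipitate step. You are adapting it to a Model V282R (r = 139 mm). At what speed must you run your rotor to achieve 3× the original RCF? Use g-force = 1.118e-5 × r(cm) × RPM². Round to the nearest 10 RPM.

40310 RPM

Original rotor: r = 184 mm = 18.4 cm
RCF = 1.118 × 10⁻⁵ × r × N²
RCF_original = 1.118 × 10⁻⁵ × 18.4 × (20230)² = 1.118 × 10⁻⁵ × 18.4 × 409,252,900 ≈ 84,188.2 × g
Target RCF = 3 × 84,188.2 ≈ 252,564.6 × g
Your rotor: r = 139 mm = 13.9 cm
252,564.6 = 1.118 × 10⁻⁵ × 13.9 × N²
N² = 252,564.6 / (15.5402 × 10⁻⁵) = 1,625,233,909
N ≈ √1,625,233,909 ≈ 40,314.2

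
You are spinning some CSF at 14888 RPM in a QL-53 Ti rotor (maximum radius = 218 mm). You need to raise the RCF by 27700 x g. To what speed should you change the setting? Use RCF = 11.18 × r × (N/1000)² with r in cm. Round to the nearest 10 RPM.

18310 RPM

r = 218 mm = 21.8 cm
Current RCF = 11.18 × 21.8 × (14.888)² = 11.18 × 21.8 × 221.652544 ≈ 54,022 × g
Target RCF = 54,022 + 27,700 = 81,722 × g
(N/1000)² = 81,722 / 243.724 = 335.3055
N = 1000 × √335.3055 ≈ 18,311.3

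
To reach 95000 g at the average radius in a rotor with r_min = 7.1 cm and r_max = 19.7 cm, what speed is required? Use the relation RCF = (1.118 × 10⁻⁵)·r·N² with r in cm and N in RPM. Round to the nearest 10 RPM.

r_avg = (7.1 + 19.7) / 2 = 13.4 cm
RCF = 1.118 × 10⁻⁵ × r × N²
95,000 = 1.118 × 10⁻⁵ × 13.4 × N²
N² = 95,000 / (14.9812 × 10⁻⁵) = 634,128,107
N ≈ √634,128,107 ≈ 25,181.9

≈ 25180 RPM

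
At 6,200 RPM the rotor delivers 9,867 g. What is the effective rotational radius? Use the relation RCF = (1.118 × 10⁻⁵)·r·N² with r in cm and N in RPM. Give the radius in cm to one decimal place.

RCF = 1.118 × 10⁻⁵ × r × N²
9867 = 1.118 × 10⁻⁵ × r × (6200)²
r = 9867 / (1.118 × 10⁻⁵ × 38,440,000) = 9867 / 429.7592 ≈ 22.959 cm

r ≈ 23.0 cm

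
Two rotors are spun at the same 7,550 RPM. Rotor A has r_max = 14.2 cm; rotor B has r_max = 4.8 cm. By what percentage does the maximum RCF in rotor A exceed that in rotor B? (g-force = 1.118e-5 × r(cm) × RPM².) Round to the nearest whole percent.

196%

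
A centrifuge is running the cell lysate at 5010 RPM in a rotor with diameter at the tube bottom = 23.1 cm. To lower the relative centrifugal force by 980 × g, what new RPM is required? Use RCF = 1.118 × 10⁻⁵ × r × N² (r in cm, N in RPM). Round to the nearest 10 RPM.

N₂ ≈ 4180 RPM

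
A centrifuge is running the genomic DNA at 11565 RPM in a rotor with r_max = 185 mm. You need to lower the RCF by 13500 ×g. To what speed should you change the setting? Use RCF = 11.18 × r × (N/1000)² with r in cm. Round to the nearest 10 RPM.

8280 RPM

r = 185 mm = 18.5 cm
Current RCF = 11.18 × 18.5 × (11.565)² = 11.18 × 18.5 × 133.749225 ≈ 27,663.4 × g
Target RCF = 27,663.4 − 13,500 = 14,163.4 × g
(N/1000)² = 14,163.4 / 206.83 = 68.47846
N = 1000 × √68.47846 ≈ 8,275.2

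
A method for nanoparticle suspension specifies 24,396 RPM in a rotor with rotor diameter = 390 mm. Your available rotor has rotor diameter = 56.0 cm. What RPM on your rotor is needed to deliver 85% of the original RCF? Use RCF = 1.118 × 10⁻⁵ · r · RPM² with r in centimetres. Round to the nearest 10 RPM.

≈ 18770 RPM

Original rotor: r = 390 mm / 2 = 195 mm = 19.5 cm
RCF_original = 1.118 × 10⁻⁵ × 19.5 × (24396)² = 1.118 × 10⁻⁵ × 19.5 × 595,164,816 ≈ 129,751.9 × g
Target RCF = 0.85 × 129,751.9 ≈ 110,289.1 × g
Your rotor: r = 56.0 / 2 = 28 cm
110,289.1 = 1.118 × 10⁻⁵ × 28 × N²
N² = 110,289.1 / (31.304 × 10⁻⁵) = 352,316,317
N ≈ √352,316,317 ≈ 18,770.1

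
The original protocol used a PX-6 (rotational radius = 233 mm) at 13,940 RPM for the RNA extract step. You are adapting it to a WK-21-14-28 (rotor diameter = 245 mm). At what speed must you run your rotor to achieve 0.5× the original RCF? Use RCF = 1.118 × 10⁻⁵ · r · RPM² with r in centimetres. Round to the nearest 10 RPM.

13590 RPM

Original rotor: r = 233 mm = 23.3 cm
RCF = 1.118 × 10⁻⁵ × r × N²
RCF_original = 1.118 × 10⁻⁵ × 23.3 × (13940)² = 1.118 × 10⁻⁵ × 23.3 × 194,323,600 ≈ 50,620.1 × g
Target RCF = 0.5 × 50,620.1 ≈ 25,310 × g
Your rotor: r = 245 mm / 2 = 122.5 mm = 12.25 cm
25,310 = 1.118 × 10⁻⁵ × 12.25 × N²
N² = 25,310 / (13.6955 × 10⁻⁵) = 184,805,228
N ≈ √184,805,228 ≈ 13,594.3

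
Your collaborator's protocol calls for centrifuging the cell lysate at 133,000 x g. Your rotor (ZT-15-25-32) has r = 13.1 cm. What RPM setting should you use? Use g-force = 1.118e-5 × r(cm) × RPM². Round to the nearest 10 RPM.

133,000 = 1.118 × 10⁻⁵ × 13.1 × N²
N² = 133,000 / (14.6458 × 10⁻⁵) = 908,110,175
N ≈ √908,110,175 ≈ 30,134.9

30130 RPM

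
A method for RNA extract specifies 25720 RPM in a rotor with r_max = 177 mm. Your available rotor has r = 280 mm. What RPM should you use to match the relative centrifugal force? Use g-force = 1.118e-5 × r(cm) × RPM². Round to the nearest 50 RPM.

20450 RPM

Original rotor: r = 177 mm = 17.7 cm
RCF_original = 1.118 × 10⁻⁵ × 17.7 × (25720)² = 1.118 × 10⁻⁵ × 17.7 × 661,518,400 ≈ 130,905.2 × g
Your rotor: r = 280 mm = 28.0 cm
130,905.2 = 1.118 × 10⁻⁵ × 28 × N²
N² = 130,905.2 / (31.304 × 10⁻⁵) = 418,174,035
N ≈ √418,174,035 ≈ 20,449.3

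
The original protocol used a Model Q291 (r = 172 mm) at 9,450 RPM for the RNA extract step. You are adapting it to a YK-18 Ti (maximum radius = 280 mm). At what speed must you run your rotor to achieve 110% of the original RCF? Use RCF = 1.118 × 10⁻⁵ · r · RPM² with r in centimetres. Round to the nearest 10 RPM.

Original rotor: r = 172 mm = 17.2 cm
RCF_original = 1.118 × 10⁻⁵ × 17.2 × (9450)² = 1.118 × 10⁻⁵ × 17.2 × 89,302,500 ≈ 17,172.5 × g
Target RCF = 1.1 × 17,172.5 ≈ 18,889.8 × g
Your rotor: r = 280 mm = 28.0 cm
18,889.8 = 1.118 × 10⁻⁵ × 28 × N²
N² = 18,889.8 / (31.304 × 10⁻⁵) = 60,343,087
N ≈ √60,343,087 ≈ 7,768.1

≈ 7770 RPM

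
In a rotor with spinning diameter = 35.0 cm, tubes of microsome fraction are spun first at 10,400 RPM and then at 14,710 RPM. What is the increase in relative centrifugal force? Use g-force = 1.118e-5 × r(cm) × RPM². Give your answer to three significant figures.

21200 ×g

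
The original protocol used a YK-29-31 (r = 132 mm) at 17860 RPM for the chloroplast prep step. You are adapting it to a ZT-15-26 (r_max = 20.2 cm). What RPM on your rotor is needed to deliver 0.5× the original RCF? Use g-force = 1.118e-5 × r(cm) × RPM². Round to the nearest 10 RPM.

Original rotor: r = 132 mm = 13.2 cm
RCF = 1.118 × 10⁻⁵ × r × N²
RCF_original = 1.118 × 10⁻⁵ × 13.2 × (17860)² = 1.118 × 10⁻⁵ × 13.2 × 318,979,600 ≈ 47,073.7 × g
Target RCF = 0.5 × 47,073.7 ≈ 23,536.8 × g
23,536.8 = 1.118 × 10⁻⁵ × 20.2 × N²
N² = 23,536.8 / (22.5836 × 10⁻⁵) = 104,220,762
N ≈ √104,220,762 ≈ 10,208.9

≈ 10210 RPM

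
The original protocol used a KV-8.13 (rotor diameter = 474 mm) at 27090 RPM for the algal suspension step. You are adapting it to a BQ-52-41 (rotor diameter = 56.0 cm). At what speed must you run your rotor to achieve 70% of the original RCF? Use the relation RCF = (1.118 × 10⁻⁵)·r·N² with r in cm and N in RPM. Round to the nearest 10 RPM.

≈ 20850 RPM

Original rotor: r = 474 mm / 2 = 237 mm = 23.7 cm
RCF_original = 1.118 × 10⁻⁵ × 23.7 × (27090)² = 1.118 × 10⁻⁵ × 23.7 × 733,868,100 ≈ 194,450.1 × g
Target RCF = 0.7 × 194,450.1 ≈ 136,115.1 × g
Your rotor: r = 56.0 / 2 = 28 cm
136,115.1 = 1.118 × 10⁻⁵ × 28 × N²
N² = 136,115.1 / (31.304 × 10⁻⁵) = 434,816,956
N ≈ √434,816,956 ≈ 20,852.3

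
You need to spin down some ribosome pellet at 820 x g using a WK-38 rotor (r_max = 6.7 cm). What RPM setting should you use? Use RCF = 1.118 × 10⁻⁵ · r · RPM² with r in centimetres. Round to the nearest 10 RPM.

N ≈ 3310 RPM

820 = 1.118 × 10⁻⁵ × 6.7 × N²
N² = 820 / (7.4906 × 10⁻⁵) = 10,947,054
N ≈ √10,947,054 ≈ 3,308.6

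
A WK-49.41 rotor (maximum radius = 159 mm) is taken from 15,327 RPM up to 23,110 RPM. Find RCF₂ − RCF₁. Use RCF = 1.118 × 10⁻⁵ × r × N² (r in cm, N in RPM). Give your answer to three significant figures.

≈ 53200 g

r = 159 mm = 15.9 cm
RCF₁ = 1.118 × 10⁻⁵ × 15.9 × (15327)² = 1.118 × 10⁻⁵ × 15.9 × 234,916,929 ≈ 41,759.3 × g
RCF₂ = 1.118 × 10⁻⁵ × 15.9 × (23110)² = 1.118 × 10⁻⁵ × 15.9 × 534,072,100 ≈ 94,937.7 × g
Increase = 94,937.7 − 41,759.3 = 53,178.4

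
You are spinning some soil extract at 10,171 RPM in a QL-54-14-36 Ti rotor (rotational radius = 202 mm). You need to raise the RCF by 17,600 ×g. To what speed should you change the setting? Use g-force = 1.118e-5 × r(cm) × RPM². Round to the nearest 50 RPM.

13450 RPM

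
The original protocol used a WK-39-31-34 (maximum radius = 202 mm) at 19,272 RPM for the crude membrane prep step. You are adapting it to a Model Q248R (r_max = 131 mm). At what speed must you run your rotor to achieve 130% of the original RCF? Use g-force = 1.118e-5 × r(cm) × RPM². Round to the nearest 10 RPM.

27290 RPM

Original rotor: r = 202 mm = 20.2 cm
RCF = 1.118 × 10⁻⁵ × r × N²
RCF_original = 1.118 × 10⁻⁵ × 20.2 × (19272)² = 1.118 × 10⁻⁵ × 20.2 × 371,409,984 ≈ 83,877.7 × g
Target RCF = 1.3 × 83,877.7 ≈ 109,041 × g
Your rotor: r = 131 mm = 13.1 cm
109,041 = 1.118 × 10⁻⁵ × 13.1 × N²
N² = 109,041 / (14.6458 × 10⁻⁵) = 744,520,613
N ≈ √744,520,613 ≈ 27,285.9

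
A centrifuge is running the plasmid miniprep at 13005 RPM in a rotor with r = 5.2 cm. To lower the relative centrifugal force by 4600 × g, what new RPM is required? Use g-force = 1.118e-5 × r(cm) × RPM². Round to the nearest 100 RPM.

Current RCF = 1.118 × 10⁻⁵ × 5.2 × (13005)² = 1.118 × 10⁻⁵ × 5.2 × 169,130,025 ≈ 9,832.5 × g
Target RCF = 9,832.5 − 4,600 = 5,232.5 × g
N² = 5,232.5 / (5.8136 × 10⁻⁵) = 90,004,472
N ≈ √90,004,472 ≈ 9,487.1

N₂ ≈ 9500 RPM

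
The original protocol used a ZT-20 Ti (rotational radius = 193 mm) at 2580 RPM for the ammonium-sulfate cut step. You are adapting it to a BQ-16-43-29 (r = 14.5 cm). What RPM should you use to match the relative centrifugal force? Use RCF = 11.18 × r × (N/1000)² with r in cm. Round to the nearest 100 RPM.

3000 RPM

Original rotor: r = 193 mm = 19.3 cm
RCF_original = 11.18 × 19.3 × (2.58)² = 11.18 × 19.3 × 6.6564 ≈ 1,436.3 × g
1,436.3 = 11.18 × 14.5 × (N/1000)²
(N/1000)² = 1,436.3 / 162.11 = 8.860033
N = 1000 × √8.860033 ≈ 2,976.6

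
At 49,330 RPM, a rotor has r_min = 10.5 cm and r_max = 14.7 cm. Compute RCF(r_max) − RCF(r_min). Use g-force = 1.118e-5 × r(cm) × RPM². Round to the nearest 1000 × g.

RCF_max = 1.118 × 10⁻⁵ × 14.7 × (49330)² = 1.118 × 10⁻⁵ × 14.7 × 2,433,448,900 ≈ 399,927.6 × g
RCF_min = 1.118 × 10⁻⁵ × 10.5 × (49330)² = 1.118 × 10⁻⁵ × 10.5 × 2,433,448,900 ≈ 285,662.6 × g
ΔRCF = 399,927.6 − 285,662.6 = 114,265

114000 x g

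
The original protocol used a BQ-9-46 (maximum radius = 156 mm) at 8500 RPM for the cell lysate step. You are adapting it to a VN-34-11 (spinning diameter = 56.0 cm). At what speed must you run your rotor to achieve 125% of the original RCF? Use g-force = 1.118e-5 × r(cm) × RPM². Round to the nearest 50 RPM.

Original rotor: r = 156 mm = 15.6 cm
RCF_original = 1.118 × 10⁻⁵ × 15.6 × (8500)² = 1.118 × 10⁻⁵ × 15.6 × 72,250,000 ≈ 12,601 × g
Target RCF = 1.25 × 12,601 ≈ 15,751.2 × g
Your rotor: r = 56.0 / 2 = 28 cm
15,751.2 = 1.118 × 10⁻⁵ × 28 × N²
N² = 15,751.2 / (31.304 × 10⁻⁵) = 50,316,892
N ≈ √50,316,892 ≈ 7,093.4

≈ 7100 RPM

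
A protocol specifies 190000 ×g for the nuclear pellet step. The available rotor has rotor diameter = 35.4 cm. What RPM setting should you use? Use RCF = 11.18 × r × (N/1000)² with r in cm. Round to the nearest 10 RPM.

30990 RPM

r = 35.4 / 2 = 17.7 cm
RCF = 11.18 × r × (N/1000)²
190,000 = 11.18 × 17.7 × (N/1000)²
(N/1000)² = 190,000 / 197.886 = 960.1488
N = 1000 × √960.1488 ≈ 30,986.3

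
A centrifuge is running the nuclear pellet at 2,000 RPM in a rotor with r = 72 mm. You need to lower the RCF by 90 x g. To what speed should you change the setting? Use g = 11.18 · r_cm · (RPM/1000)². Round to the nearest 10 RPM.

N₂ ≈ 1700 RPM

r = 72 mm = 7.2 cm
Current RCF = 11.18 × 7.2 × (2)² = 11.18 × 7.2 × 4 ≈ 322 × g
Target RCF = 322 − 90 = 232 × g
(N/1000)² = 232 / 80.496 = 2.882131
N = 1000 × √2.882131 ≈ 1,697.7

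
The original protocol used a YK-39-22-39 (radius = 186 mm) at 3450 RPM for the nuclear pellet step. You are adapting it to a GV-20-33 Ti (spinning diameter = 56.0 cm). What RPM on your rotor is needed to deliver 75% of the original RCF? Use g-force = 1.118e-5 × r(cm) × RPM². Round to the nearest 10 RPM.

≈ 2440 RPM

Original rotor: r = 186 mm = 18.6 cm
RCF_original = 1.118 × 10⁻⁵ × 18.6 × (3450)² = 1.118 × 10⁻⁵ × 18.6 × 11,902,500 ≈ 2,475.1 × g
Target RCF = 0.75 × 2,475.1 ≈ 1,856.3 × g
Your rotor: r = 56.0 / 2 = 28 cm
1,856.3 = 1.118 × 10⁻⁵ × 28 × N²
N² = 1,856.3 / (31.304 × 10⁻⁵) = 5,929,913
N ≈ √5,929,913 ≈ 2,435.1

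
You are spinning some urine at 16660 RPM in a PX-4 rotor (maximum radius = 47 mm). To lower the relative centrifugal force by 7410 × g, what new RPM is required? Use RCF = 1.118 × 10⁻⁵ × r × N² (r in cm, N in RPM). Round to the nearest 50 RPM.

r = 47 mm = 4.7 cm
Current RCF = 1.118 × 10⁻⁵ × 4.7 × (16660)² = 1.118 × 10⁻⁵ × 4.7 × 277,555,600 ≈ 14,584.4 × g
Target RCF = 14,584.4 − 7,410 = 7,174.4 × g
N² = 7,174.4 / (5.2546 × 10⁻⁵) = 136,535,607
N ≈ √136,535,607 ≈ 11,684.8

≈ 11700 RPM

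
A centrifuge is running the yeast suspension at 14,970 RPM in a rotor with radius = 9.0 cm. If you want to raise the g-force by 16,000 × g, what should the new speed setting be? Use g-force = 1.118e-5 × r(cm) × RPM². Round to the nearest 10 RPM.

Current RCF = 1.118 × 10⁻⁵ × 9 × (14970)² = 1.118 × 10⁻⁵ × 9 × 224,100,900 ≈ 22,549 × g
Target RCF = 22,549 + 16,000 = 38,549 × g
N² = 38,549 / (10.062 × 10⁻⁵) = 383,114,689
N ≈ √383,114,689 ≈ 19,573.3

N₂ ≈ 19570 RPM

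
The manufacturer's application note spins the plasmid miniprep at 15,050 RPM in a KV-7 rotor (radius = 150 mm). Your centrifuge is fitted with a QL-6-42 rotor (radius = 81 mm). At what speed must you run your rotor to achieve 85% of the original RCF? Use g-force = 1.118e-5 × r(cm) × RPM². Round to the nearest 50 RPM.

18900 RPM

Original rotor: r = 150 mm = 15.0 cm
RCF = 1.118 × 10⁻⁵ × r × N²
RCF_original = 1.118 × 10⁻⁵ × 15 × (15050)² = 1.118 × 10⁻⁵ × 15 × 226,502,500 ≈ 37,984.5 × g
Target RCF = 0.85 × 37,984.5 ≈ 32,286.8 × g
Your rotor: r = 81 mm = 8.1 cm
32,286.8 = 1.118 × 10⁻⁵ × 8.1 × N²
N² = 32,286.8 / (9.0558 × 10⁻⁵) = 356,531,726
N ≈ √356,531,726 ≈ 18,882.0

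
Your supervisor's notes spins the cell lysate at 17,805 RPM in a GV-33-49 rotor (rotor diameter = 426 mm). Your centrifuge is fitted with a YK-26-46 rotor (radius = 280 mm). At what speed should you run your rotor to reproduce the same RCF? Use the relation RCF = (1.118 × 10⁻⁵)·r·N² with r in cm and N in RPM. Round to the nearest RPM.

Original rotor: r = 426 mm / 2 = 213 mm = 21.3 cm
RCF_original = 1.118 × 10⁻⁵ × 21.3 × (17805)² = 1.118 × 10⁻⁵ × 21.3 × 317,018,025 ≈ 75,492.8 × g
Your rotor: r = 280 mm = 28.0 cm
75,492.8 = 1.118 × 10⁻⁵ × 28 × N²
N² = 75,492.8 / (31.304 × 10⁻⁵) = 241,160,235
N ≈ √241,160,235 ≈ 15,529.3

≈ 15529 RPM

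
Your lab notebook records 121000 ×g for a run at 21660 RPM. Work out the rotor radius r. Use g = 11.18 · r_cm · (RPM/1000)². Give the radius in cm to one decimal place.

23.1 cm

RCF = 11.18 × r × (N/1000)²
121000 = 11.18 × r × (21.66)²
r = 121000 / (11.18 × 469.1556) = 121000 / 5245.16 ≈ 23.069 cm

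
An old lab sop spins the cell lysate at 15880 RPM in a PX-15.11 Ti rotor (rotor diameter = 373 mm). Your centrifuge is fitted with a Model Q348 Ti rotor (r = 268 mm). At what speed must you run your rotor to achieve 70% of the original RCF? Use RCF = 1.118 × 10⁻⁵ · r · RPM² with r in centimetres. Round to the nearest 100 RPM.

≈ 11100 RPM

Original rotor: r = 373 mm / 2 = 186.5 mm = 18.65 cm
RCF_original = 1.118 × 10⁻⁵ × 18.65 × (15880)² = 1.118 × 10⁻⁵ × 18.65 × 252,174,400 ≈ 52,580.1 × g
Target RCF = 0.7 × 52,580.1 ≈ 36,806.1 × g
Your rotor: r = 268 mm = 26.8 cm
36,806.1 = 1.118 × 10⁻⁵ × 26.8 × N²
N² = 36,806.1 / (29.9624 × 10⁻⁵) = 122,840,961
N ≈ √122,840,961 ≈ 11,083.4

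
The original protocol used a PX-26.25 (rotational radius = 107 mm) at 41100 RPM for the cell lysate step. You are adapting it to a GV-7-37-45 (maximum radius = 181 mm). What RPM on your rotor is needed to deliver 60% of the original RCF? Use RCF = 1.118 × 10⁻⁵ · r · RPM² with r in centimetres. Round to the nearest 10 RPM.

Original rotor: r = 107 mm = 10.7 cm
RCF_original = 1.118 × 10⁻⁵ × 10.7 × (41100)² = 1.118 × 10⁻⁵ × 10.7 × 1,689,210,000 ≈ 202,073.4 × g
Target RCF = 0.6 × 202,073.4 ≈ 121,244 × g
Your rotor: r = 181 mm = 18.1 cm
121,244 = 1.118 × 10⁻⁵ × 18.1 × N²
N² = 121,244 / (20.2358 × 10⁻⁵) = 599,155,951
N ≈ √599,155,951 ≈ 24,477.7

≈ 24480 RPM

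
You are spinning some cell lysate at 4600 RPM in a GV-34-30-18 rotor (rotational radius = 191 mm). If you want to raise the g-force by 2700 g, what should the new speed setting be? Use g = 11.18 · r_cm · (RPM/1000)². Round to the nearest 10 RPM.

≈ 5810 RPM

r = 191 mm = 19.1 cm
Current RCF = 11.18 × 19.1 × (4.6)² = 11.18 × 19.1 × 21.16 ≈ 4,518.5 × g
Target RCF = 4,518.5 + 2,700 = 7,218.5 × g
(N/1000)² = 7,218.5 / 213.538 = 33.80429
N = 1000 × √33.80429 ≈ 5,814.1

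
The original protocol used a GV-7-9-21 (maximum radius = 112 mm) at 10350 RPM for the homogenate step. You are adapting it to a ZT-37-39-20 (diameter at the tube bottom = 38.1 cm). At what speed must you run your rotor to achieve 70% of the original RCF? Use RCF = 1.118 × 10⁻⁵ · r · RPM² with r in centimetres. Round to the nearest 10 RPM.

6640 RPM

Original rotor: r = 112 mm = 11.2 cm
RCF_original = 1.118 × 10⁻⁵ × 11.2 × (10350)² = 1.118 × 10⁻⁵ × 11.2 × 107,122,500 ≈ 13,413.5 × g
Target RCF = 0.7 × 13,413.5 ≈ 9,389.4 × g
Your rotor: r = 38.1 / 2 = 19.05 cm
9,389.4 = 1.118 × 10⁻⁵ × 19.05 × N²
N² = 9,389.4 / (21.2979 × 10⁻⁵) = 44,086,037
N ≈ √44,086,037 ≈ 6,639.7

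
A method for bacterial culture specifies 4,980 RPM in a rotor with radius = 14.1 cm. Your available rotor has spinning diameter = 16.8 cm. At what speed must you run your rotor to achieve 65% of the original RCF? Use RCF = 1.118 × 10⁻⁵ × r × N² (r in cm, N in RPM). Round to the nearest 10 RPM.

RCF_original = 1.118 × 10⁻⁵ × 14.1 × (4980)² = 1.118 × 10⁻⁵ × 14.1 × 24,800,400 ≈ 3,909.5 × g
Target RCF = 0.65 × 3,909.5 ≈ 2,541.2 × g
Your rotor: r = 16.8 / 2 = 8.4 cm
2,541.2 = 1.118 × 10⁻⁵ × 8.4 × N²
N² = 2,541.2 / (9.3912 × 10⁻⁵) = 27,059,375
N ≈ √27,059,375 ≈ 5,201.9

5200 RPM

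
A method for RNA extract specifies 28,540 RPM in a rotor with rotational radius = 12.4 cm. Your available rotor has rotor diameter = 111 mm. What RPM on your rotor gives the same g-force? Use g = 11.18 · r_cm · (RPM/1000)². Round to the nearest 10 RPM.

42660 RPM

RCF_original = 11.18 × 12.4 × (28.54)² = 11.18 × 12.4 × 814.5316 ≈ 112,920.1 × g
Your rotor: r = 111 mm / 2 = 55.5 mm = 5.55 cm
112,920.1 = 11.18 × 5.55 × (N/1000)²
(N/1000)² = 112,920.1 / 62.049 = 1819.854
N = 1000 × √1819.854 ≈ 42,659.7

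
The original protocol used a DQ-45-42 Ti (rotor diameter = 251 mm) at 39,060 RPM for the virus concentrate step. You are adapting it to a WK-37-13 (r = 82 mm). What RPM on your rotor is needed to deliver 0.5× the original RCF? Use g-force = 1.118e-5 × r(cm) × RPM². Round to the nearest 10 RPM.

34170 RPM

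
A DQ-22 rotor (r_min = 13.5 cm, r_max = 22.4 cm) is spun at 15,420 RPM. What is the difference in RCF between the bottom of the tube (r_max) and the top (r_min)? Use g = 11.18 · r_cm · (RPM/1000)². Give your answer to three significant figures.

ΔRCF = 11.18 × (r_max − r_min) × (N/1000)² = 11.18 × 8.9 × 237.7764 ≈ 23,659.2

≈ 23700 g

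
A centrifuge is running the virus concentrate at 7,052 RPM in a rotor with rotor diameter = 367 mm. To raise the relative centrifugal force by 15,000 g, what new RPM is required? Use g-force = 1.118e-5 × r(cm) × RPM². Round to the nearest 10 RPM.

r = 367 mm / 2 = 183.5 mm = 18.35 cm
Current RCF = 1.118 × 10⁻⁵ × 18.35 × (7052)² = 1.118 × 10⁻⁵ × 18.35 × 49,730,704 ≈ 10,202.4 × g
Target RCF = 10,202.4 + 15,000 = 25,202.4 × g
N² = 25,202.4 / (20.5153 × 10⁻⁵) = 122,846,851
N ≈ √122,846,851 ≈ 11,083.6

≈ 11080 RPM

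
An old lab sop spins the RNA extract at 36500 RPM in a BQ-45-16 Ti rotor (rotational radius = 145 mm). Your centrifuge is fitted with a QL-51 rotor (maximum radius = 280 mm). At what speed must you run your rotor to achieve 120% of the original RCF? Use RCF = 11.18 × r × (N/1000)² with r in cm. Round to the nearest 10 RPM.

≈ 28770 RPM

Original rotor: r = 145 mm = 14.5 cm
RCF_original = 11.18 × 14.5 × (36.5)² = 11.18 × 14.5 × 1,332.25 ≈ 215,971 × g
Target RCF = 1.2 × 215,971 ≈ 259,165.2 × g
Your rotor: r = 280 mm = 28.0 cm
259,165.2 = 11.18 × 28 × (N/1000)²
(N/1000)² = 259,165.2 / 313.04 = 827.898
N = 1000 × √827.898 ≈ 28,773.2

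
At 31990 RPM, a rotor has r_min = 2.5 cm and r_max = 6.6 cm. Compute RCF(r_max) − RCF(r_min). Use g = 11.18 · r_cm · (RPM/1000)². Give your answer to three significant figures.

≈ 46900 ×g

RCF_max = 11.18 × 6.6 × (31.99)² = 11.18 × 6.6 × 1,023.3601 ≈ 75,511.7 × g
RCF_min = 11.18 × 2.5 × (31.99)² = 11.18 × 2.5 × 1,023.3601 ≈ 28,602.9 × g
ΔRCF = 75,511.7 − 28,602.9 = 46,908.8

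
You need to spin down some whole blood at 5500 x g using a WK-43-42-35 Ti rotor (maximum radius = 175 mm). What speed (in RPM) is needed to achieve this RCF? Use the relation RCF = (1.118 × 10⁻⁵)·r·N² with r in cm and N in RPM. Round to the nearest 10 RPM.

r = 175 mm = 17.5 cm
5,500 = 1.118 × 10⁻⁵ × 17.5 × N²
N² = 5,500 / (19.565 × 10⁻⁵) = 28,111,423
N ≈ √28,111,423 ≈ 5,302.0

5300 RPM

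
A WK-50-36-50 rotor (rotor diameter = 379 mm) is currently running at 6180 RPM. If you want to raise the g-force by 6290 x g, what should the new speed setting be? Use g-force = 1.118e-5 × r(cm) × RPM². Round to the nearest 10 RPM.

N₂ ≈ 8240 RPM

r = 379 mm / 2 = 189.5 mm = 18.95 cm
Current RCF = 1.118 × 10⁻⁵ × 18.95 × (6180)² = 1.118 × 10⁻⁵ × 18.95 × 38,192,400 ≈ 8,091.5 × g
Target RCF = 8,091.5 + 6,290 = 14,381.5 × g
N² = 14,381.5 / (21.1861 × 10⁻⁵) = 67,881,772
N ≈ √67,881,772 ≈ 8,239.0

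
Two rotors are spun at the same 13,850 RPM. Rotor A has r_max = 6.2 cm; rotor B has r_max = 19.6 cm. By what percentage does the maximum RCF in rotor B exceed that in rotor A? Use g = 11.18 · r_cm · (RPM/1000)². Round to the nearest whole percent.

At equal RPM, RCF scales linearly with r: ratio = 19.6 / 6.2 = 3.1613.
So rotor B delivers 216.1% more g-force.

216%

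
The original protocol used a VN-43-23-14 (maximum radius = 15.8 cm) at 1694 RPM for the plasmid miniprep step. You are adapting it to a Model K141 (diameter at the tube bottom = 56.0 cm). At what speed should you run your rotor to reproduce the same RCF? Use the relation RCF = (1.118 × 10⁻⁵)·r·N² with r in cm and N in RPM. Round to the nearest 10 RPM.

1270 RPM

RCF = 1.118 × 10⁻⁵ × r × N²
RCF_original = 1.118 × 10⁻⁵ × 15.8 × (1694)² = 1.118 × 10⁻⁵ × 15.8 × 2,869,636 ≈ 506.9 × g
Your rotor: r = 56.0 / 2 = 28 cm
506.9 = 1.118 × 10⁻⁵ × 28 × N²
N² = 506.9 / (31.304 × 10⁻⁵) = 1,619,282
N ≈ √1,619,282 ≈ 1,272.5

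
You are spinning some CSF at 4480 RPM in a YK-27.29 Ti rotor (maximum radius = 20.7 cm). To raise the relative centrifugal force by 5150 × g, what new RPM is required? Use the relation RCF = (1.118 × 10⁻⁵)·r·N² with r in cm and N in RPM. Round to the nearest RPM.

Current RCF = 1.118 × 10⁻⁵ × 20.7 × (4480)² = 1.118 × 10⁻⁵ × 20.7 × 20,070,400 ≈ 4,644.8 × g
Target RCF = 4,644.8 + 5,150 = 9,794.8 × g
N² = 9,794.8 / (23.1426 × 10⁻⁵) = 42,323,680
N ≈ √42,323,680 ≈ 6,505.7

N₂ ≈ 6506 RPM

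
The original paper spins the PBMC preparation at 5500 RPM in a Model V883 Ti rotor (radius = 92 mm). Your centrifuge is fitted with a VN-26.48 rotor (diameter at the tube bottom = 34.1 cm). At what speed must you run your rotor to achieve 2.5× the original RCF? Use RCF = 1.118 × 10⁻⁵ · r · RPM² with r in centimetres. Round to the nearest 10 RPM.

≈ 6390 RPM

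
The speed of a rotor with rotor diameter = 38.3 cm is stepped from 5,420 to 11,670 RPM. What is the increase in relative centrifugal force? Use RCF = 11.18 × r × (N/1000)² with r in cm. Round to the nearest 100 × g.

r = 38.3 / 2 = 19.15 cm
RCF₁ = 11.18 × 19.15 × (5.42)² = 11.18 × 19.15 × 29.3764 ≈ 6,289.4 × g
RCF₂ = 11.18 × 19.15 × (11.67)² = 11.18 × 19.15 × 136.1889 ≈ 29,157.6 × g
Increase = 29,157.6 − 6,289.4 = 22,868.2

≈ 22900 × g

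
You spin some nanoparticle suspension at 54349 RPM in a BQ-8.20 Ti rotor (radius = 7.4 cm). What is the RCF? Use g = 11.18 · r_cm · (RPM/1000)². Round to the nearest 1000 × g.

RCF = 11.18 × r × (N/1000)²
RCF = 11.18 × 7.4 × (54.349)² = 11.18 × 7.4 × 2,953.813801 ≈ 244,374.9 × g

244000 g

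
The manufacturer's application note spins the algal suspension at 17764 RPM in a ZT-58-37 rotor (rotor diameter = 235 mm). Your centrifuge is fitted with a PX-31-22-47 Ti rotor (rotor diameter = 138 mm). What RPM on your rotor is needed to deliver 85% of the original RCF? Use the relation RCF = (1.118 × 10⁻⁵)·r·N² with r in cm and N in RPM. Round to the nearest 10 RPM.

Original rotor: r = 235 mm / 2 = 117.5 mm = 11.75 cm
RCF_original = 1.118 × 10⁻⁵ × 11.75 × (17764)² = 1.118 × 10⁻⁵ × 11.75 × 315,559,696 ≈ 41,453.5 × g
Target RCF = 0.85 × 41,453.5 ≈ 35,235.5 × g
Your rotor: r = 138 mm / 2 = 69 mm = 6.9 cm
35,235.5 = 1.118 × 10⁻⁵ × 6.9 × N²
N² = 35,235.5 / (7.7142 × 10⁻⁵) = 456,761,557
N ≈ √456,761,557 ≈ 21,372.0

21370 RPM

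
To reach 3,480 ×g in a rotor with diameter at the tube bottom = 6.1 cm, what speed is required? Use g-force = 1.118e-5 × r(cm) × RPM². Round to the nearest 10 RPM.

r = 6.1 / 2 = 3.05 cm
3,480 = 1.118 × 10⁻⁵ × 3.05 × N²
N² = 3,480 / (3.4099 × 10⁻⁵) = 102,055,779
N ≈ √102,055,779 ≈ 10,102.3

N ≈ 10100 RPM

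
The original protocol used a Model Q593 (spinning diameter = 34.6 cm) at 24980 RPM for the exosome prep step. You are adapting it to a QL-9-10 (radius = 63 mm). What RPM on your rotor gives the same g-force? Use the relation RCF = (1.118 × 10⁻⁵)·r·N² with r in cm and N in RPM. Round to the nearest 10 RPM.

Original rotor: r = 34.6 / 2 = 17.3 cm
RCF_original = 1.118 × 10⁻⁵ × 17.3 × (24980)² = 1.118 × 10⁻⁵ × 17.3 × 624,000,400 ≈ 120,690.4 × g
Your rotor: r = 63 mm = 6.3 cm
120,690.4 = 1.118 × 10⁻⁵ × 6.3 × N²
N² = 120,690.4 / (7.0434 × 10⁻⁵) = 1,713,524,718
N ≈ √1,713,524,718 ≈ 41,394.7

41390 RPM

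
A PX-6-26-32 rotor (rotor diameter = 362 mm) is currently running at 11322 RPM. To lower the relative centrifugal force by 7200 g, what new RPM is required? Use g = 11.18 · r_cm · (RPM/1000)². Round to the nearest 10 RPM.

≈ 9620 RPM

r = 362 mm / 2 = 181 mm = 18.1 cm
Current RCF = 11.18 × 18.1 × (11.322)² = 11.18 × 18.1 × 128.187684 ≈ 25,939.8 × g
Target RCF = 25,939.8 − 7,200 = 18,739.8 × g
(N/1000)² = 18,739.8 / 202.358 = 92.60716
N = 1000 × √92.60716 ≈ 9,623.3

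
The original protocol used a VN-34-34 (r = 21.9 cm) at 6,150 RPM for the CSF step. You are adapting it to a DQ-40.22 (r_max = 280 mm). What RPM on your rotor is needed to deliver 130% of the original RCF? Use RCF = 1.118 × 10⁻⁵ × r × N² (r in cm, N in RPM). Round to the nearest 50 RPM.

6200 RPM

RCF = 1.118 × 10⁻⁵ × r × N²
RCF_original = 1.118 × 10⁻⁵ × 21.9 × (6150)² = 1.118 × 10⁻⁵ × 21.9 × 37,822,500 ≈ 9,260.5 × g
Target RCF = 1.3 × 9,260.5 ≈ 12,038.6 × g
Your rotor: r = 280 mm = 28.0 cm
12,038.6 = 1.118 × 10⁻⁵ × 28 × N²
N² = 12,038.6 / (31.304 × 10⁻⁵) = 38,457,066
N ≈ √38,457,066 ≈ 6,201.4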